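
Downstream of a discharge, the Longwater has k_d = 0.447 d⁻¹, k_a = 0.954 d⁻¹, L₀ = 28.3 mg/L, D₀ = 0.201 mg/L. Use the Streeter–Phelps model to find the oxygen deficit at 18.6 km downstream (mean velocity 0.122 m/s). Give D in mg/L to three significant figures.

D ≈ 6.74 mg/L

Travel time t = x/v = 18.6 km / (0.122 m/s) = 18600 m / 0.122 m/s = 152500 s = 1.765 d.
k_d L₀/(k_a−k_d) = 0.447×28.3/(0.954−0.447) = 12.65/0.5070 = 24.95 mg/L.
e^(−k_d t) = e^(−0.447×1.765) = 0.4544; e^(−k_a t) = e^(−0.954×1.765) = 0.1857.
D = 24.95 × (0.4544 − 0.1857) + 0.201 × 0.1857 = 6.703 + 0.03733 = 6.741 mg/L.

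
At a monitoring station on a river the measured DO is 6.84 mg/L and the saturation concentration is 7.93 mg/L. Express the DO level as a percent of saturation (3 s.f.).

% saturation = C/C_s × 100 = 6.84/7.93 × 100 = 86.3 %.

86.3 % saturation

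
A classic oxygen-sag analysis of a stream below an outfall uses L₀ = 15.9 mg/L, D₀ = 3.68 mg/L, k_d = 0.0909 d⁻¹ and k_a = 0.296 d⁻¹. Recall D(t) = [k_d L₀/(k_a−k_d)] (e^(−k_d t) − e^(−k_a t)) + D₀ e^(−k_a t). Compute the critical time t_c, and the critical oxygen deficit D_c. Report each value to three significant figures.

At the critical point dD/dt = 0, so k_d L₀ e^(−k_d t) = k_a D. Substituting D(t) from the Streeter–Phelps equation and solving for t gives
t_c = ln[(k_a/k_d)(1 − D₀(k_a−k_d)/(k_d L₀))] / (k_a−k_d).
Here k_a−k_d = 0.2051 d⁻¹ and 1 − D₀(k_a−k_d)/(k_d L₀) = 1 − 3.68×0.2051/(0.0909×15.9) = 0.4778, so
t_c = ln(3.256 × 0.4778) / 0.2051 = 0.4420 / 0.2051 = 2.155 d.
L(t_c) = L₀ e^(−k_d t_c) = 15.9 × 0.8221 = 13.07 mg/L, and at the critical point k_a D_c = k_d L, so D_c = (0.0909/0.296) × 13.07 = 4.014 mg/L.

t_c ≈ 2.16 d; D_c ≈ 4.01 mg/L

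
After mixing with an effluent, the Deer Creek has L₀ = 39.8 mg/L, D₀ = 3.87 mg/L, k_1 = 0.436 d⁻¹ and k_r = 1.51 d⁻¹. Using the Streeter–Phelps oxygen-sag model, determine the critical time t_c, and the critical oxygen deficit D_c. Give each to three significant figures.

t_c ≈ 0.902 d; D_c ≈ 7.76 mg/L

t_c = [1/(k_r−k_1)] ln[(k_r/k_1)(1 − D₀(k_r−k_1)/(k_1 L₀))]
= [1/(1.51−0.436)] ln[(1.51/0.436)(1 − 3.87×1.074/(0.436×39.8))]
= (1/1.074) ln[3.463 × 0.7605] = 0.9311 × ln(2.634) = 0.9311 × 0.9684 = 0.9017 d.
D_c = (k_1/k_r) L₀ e^(−k_1 t_c) = (0.436/1.51) × 39.8 × e^(−0.436×0.9017) = 0.2887 × 39.8 × 0.6749 = 7.756 mg/L.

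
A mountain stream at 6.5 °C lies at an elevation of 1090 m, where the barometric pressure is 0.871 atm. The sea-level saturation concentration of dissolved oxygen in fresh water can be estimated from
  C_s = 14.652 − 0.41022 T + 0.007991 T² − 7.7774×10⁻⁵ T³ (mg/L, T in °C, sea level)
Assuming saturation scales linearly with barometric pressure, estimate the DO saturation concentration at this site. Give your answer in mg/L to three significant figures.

C_s ≈ 10.7 mg/L

At sea level: C_s = 14.652 − 0.41022×6.5 + 0.007991×6.5² − 7.7774×10⁻⁵×6.5³ = 12.30 mg/L.
Pressure correction: C_s' = 12.30 × 0.871 = 10.71 mg/L.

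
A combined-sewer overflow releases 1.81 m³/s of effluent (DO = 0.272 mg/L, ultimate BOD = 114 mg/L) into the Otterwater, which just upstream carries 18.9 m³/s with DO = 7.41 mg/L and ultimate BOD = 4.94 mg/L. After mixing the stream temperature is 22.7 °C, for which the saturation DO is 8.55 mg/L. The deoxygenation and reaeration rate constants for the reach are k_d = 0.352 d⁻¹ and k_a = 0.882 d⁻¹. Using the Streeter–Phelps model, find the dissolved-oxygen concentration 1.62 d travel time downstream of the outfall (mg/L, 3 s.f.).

DO ≈ 5.00 mg/L

Mixed DO = (18.9×7.41 + 1.81×0.272)/(18.9+1.81) = 140.5/20.71 = 6.786 mg/L.
Mixed L₀ = (18.9×4.94 + 1.81×114)/(20.71) = 299.7/20.71 = 14.47 mg/L.
Initial deficit D₀ = C_s − DO₀ = 8.55 − 6.786 = 1.764 mg/L.
D(1.62) = [0.352×14.47/(0.882−0.352)](e^(−0.352×1.62) − e^(−0.882×1.62)) + 1.764 e^(−0.882×1.62)
= 9.611 × (0.5654 − 0.2396) + 1.764 × 0.2396 = 3.554 mg/L.
DO = 8.55 − 3.554 = 4.996 mg/L.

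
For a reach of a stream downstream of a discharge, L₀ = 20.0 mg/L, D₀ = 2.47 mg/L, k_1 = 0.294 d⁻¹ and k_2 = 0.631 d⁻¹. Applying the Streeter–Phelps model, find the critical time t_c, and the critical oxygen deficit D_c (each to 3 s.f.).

With k_2/k_1 = 2.146 and 1 − D₀(k_2−k_1)/(k_1 L₀) = 0.8584,
t_c = ln(2.146 × 0.8584) / (0.631 − 0.294) = ln(1.842) / 0.3370 = 0.6111/0.3370 = 1.813 d.
D_c = (k_1/k_2) L₀ e^(−k_1 t_c) = (0.294/0.631) × 20.0 × e^(−0.294×1.813) = 0.4659 × 20.0 × 0.5868 = 5.468 mg/L.

t_c ≈ 1.81 d; D_c ≈ 5.47 mg/L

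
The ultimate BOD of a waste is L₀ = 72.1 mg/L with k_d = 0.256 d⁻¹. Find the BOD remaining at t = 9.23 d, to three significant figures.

L_t = L₀ e^(−k_d t) = 72.1 × e^(−0.256×9.23) = 72.1 × 0.09415 = 6.788 mg/L.

L ≈ 6.79 mg/L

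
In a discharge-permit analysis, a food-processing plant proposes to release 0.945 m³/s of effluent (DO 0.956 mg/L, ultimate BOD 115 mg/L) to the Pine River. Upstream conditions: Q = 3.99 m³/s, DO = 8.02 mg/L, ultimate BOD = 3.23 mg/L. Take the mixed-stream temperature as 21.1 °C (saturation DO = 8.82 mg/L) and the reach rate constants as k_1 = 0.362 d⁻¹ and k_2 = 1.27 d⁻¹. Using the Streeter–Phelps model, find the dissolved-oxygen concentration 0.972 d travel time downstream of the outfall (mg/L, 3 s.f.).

Mixed DO = (3.99×8.02 + 0.945×0.956)/(3.99+0.945) = 32.90/4.935 = 6.667 mg/L.
Mixed L₀ = (3.99×3.23 + 0.945×115)/(4.935) = 121.6/4.935 = 24.63 mg/L.
Initial deficit D₀ = C_s − DO₀ = 8.82 − 6.667 = 2.153 mg/L.
D(0.972) = [0.362×24.63/(1.27−0.362)](e^(−0.362×0.972) − e^(−1.27×0.972)) + 2.153 e^(−1.27×0.972)
= 9.821 × (0.7034 − 0.2910) + 2.153 × 0.2910 = 4.676 mg/L.
DO = 8.82 − 4.676 = 4.144 mg/L.

DO ≈ 4.14 mg/L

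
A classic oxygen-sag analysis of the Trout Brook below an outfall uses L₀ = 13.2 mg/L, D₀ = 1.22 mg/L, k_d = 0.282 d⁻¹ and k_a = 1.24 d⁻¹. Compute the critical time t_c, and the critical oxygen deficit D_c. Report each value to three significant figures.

t_c ≈ 1.15 d; D_c ≈ 2.17 mg/L

t_c = [1/(k_a−k_d)] ln[(k_a/k_d)(1 − D₀(k_a−k_d)/(k_d L₀))]
= [1/(1.24−0.282)] ln[(1.24/0.282)(1 − 1.22×0.9580/(0.282×13.2))]
= (1/0.9580) ln[4.397 × 0.6860] = 1.044 × ln(3.017) = 1.044 × 1.104 = 1.153 d.
D_c = (k_d/k_a) L₀ e^(−k_d t_c) = (0.282/1.24) × 13.2 × e^(−0.282×1.153) = 0.2274 × 13.2 × 0.7225 = 2.169 mg/L.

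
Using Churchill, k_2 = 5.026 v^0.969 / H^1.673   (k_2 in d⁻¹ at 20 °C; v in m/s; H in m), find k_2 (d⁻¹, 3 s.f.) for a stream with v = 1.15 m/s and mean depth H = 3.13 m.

k_2 ≈ 0.853 d⁻¹

k_2 = 5.026 × 1.15^0.969 / 3.13^1.673 = 5.026 × 1.145 / 6.746 = 0.8531 d⁻¹.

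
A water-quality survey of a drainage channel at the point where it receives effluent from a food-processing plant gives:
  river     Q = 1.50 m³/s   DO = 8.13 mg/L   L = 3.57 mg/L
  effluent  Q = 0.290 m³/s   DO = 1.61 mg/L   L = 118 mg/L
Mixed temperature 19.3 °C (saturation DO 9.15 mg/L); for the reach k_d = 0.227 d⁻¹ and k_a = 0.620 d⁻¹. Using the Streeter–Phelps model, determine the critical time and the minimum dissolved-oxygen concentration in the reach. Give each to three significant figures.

t_c ≈ 2.11 d; minimum DO ≈ 4.13 mg/L

Mixed DO = (1.50×8.13 + 0.290×1.61)/(1.50+0.290) = 12.66/1.790 = 7.074 mg/L.
Mixed L₀ = (1.50×3.57 + 0.290×118)/(1.790) = 39.57/1.790 = 22.11 mg/L.
Initial deficit D₀ = C_s − DO₀ = 9.15 − 7.074 = 2.076 mg/L.
t_c = (1/0.3930) ln[(0.620/0.227)(1 − 2.076×0.3930/(0.227×22.11))] = 2.545 × ln(2.287) = 2.105 d.
D_c = (0.227/0.620) × 22.11 × e^(−0.227×2.105) = 0.3661 × 22.11 × 0.6201 = 5.020 mg/L.
Minimum DO = 9.15 − 5.020 = 4.130 mg/L.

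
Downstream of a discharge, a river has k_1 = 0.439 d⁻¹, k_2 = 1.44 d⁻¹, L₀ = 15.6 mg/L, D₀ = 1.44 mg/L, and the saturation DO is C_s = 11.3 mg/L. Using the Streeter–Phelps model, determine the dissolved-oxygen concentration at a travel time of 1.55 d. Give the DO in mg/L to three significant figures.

DO ≈ 8.42 mg/L

k_1 L₀/(k_2−k_1) = 0.439×15.6/(1.44−0.439) = 6.848/1.001 = 6.842 mg/L.
e^(−k_1 t) = e^(−0.439×1.550) = 0.5064; e^(−k_2 t) = e^(−1.44×1.550) = 0.1073.
D = 6.842 × (0.5064 − 0.1073) + 1.44 × 0.1073 = 2.730 + 0.1545 = 2.885 mg/L.
DO = C_s − D = 11.3 − 2.885 = 8.415 mg/L.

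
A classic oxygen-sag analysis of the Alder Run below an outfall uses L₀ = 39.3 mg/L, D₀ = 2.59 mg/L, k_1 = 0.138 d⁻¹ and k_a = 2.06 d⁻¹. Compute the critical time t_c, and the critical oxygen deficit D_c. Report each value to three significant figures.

At the critical point dD/dt = 0, so k_1 L₀ e^(−k_1 t) = k_a D. Substituting D(t) from the Streeter–Phelps equation and solving for t gives
t_c = ln[(k_a/k_1)(1 − D₀(k_a−k_1)/(k_1 L₀))] / (k_a−k_1).
Here k_a−k_1 = 1.922 d⁻¹ and 1 − D₀(k_a−k_1)/(k_1 L₀) = 1 − 2.59×1.922/(0.138×39.3) = 0.08213, so
t_c = ln(14.93 × 0.08213) / 1.922 = 0.2037 / 1.922 = 0.1060 d.
L(t_c) = L₀ e^(−k_1 t_c) = 39.3 × 0.9855 = 38.73 mg/L, and at the critical point k_a D_c = k_1 L, so D_c = (0.138/2.06) × 38.73 = 2.594 mg/L.

t_c ≈ 0.106 d; D_c ≈ 2.59 mg/L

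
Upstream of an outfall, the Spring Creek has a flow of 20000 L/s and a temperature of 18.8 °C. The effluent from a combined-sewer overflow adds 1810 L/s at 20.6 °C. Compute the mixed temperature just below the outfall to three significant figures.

18.9 °C

Flow-weighted mixing: C = (Q_r C_r + Q_w C_w)/(Q_r + Q_w)
= (20000×18.8 + 1810×20.6)/(20000 + 1810) = 413300/21810 = 18.95 °C.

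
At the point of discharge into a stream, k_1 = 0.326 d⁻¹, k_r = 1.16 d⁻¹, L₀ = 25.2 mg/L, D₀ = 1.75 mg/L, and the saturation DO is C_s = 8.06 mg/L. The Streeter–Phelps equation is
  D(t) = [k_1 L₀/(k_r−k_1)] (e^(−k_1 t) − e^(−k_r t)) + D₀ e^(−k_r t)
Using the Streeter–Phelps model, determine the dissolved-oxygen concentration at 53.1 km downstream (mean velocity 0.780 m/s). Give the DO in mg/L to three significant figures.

DO ≈ 3.69 mg/L

Travel time t = x/v = 53.1 km / (0.780 m/s) = 53100 m / 0.780 m/s = 68080 s = 0.7879 d.
k_1 L₀/(k_r−k_1) = 0.326×25.2/(1.16−0.326) = 8.215/0.8340 = 9.850 mg/L.
e^(−k_1 t) = e^(−0.326×0.7879) = 0.7735; e^(−k_r t) = e^(−1.16×0.7879) = 0.4009.
D = 9.850 × (0.7735 − 0.4009) + 1.75 × 0.4009 = 3.670 + 0.7016 = 4.371 mg/L.
DO = C_s − D = 8.06 − 4.371 = 3.689 mg/L.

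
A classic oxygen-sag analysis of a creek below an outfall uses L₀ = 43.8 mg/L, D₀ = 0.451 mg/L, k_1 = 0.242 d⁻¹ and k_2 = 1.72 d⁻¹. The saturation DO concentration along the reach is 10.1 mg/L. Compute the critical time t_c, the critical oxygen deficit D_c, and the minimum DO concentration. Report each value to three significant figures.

t_c ≈ 1.28 d; D_c ≈ 4.52 mg/L; min DO ≈ 5.58 mg/L

With k_2/k_1 = 7.107 and 1 − D₀(k_2−k_1)/(k_1 L₀) = 0.9371,
t_c = ln(7.107 × 0.9371) / (1.72 − 0.242) = ln(6.660) / 1.478 = 1.896/1.478 = 1.283 d.
L(t_c) = L₀ e^(−k_1 t_c) = 43.8 × 0.7331 = 32.11 mg/L, and at the critical point k_2 D_c = k_1 L, so D_c = (0.242/1.72) × 32.11 = 4.518 mg/L.
Minimum DO = C_s − D_c = 10.1 − 4.518 = 5.582 mg/L.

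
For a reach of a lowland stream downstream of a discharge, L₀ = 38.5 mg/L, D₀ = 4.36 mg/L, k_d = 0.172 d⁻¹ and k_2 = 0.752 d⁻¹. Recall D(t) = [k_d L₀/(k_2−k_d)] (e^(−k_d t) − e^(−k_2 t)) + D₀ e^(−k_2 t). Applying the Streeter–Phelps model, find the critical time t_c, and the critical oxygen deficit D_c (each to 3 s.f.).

t_c = [1/(k_2−k_d)] ln[(k_2/k_d)(1 − D₀(k_2−k_d)/(k_d L₀))]
= [1/(0.752−0.172)] ln[(0.752/0.172)(1 − 4.36×0.5800/(0.172×38.5))]
= (1/0.5800) ln[4.372 × 0.6181] = 1.724 × ln(2.702) = 1.724 × 0.9942 = 1.714 d.
D_c = (k_d/k_2) L₀ e^(−k_d t_c) = (0.172/0.752) × 38.5 × e^(−0.172×1.714) = 0.2287 × 38.5 × 0.7447 = 6.557 mg/L.

t_c ≈ 1.71 d; D_c ≈ 6.56 mg/L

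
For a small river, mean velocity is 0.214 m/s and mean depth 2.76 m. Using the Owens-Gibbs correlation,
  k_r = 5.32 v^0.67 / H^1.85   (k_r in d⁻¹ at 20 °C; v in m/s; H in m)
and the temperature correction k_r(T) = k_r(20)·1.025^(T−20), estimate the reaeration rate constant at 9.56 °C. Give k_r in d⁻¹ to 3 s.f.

k_r ≈ 0.224 d⁻¹

k_r(20) = 5.32 × 0.214^0.67 / 2.76^1.85 = 5.32 × 0.3559 / 6.542 = 0.2895 d⁻¹.
k_r(9.56) = 0.2895 × 1.025^(9.56−20) = 0.2895 × 0.7728 = 0.2237 d⁻¹.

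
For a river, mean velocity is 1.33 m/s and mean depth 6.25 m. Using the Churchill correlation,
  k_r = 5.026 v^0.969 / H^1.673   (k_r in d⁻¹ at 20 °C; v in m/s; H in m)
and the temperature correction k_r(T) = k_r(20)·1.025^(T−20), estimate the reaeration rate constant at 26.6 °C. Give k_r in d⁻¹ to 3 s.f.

k_r(20) = 5.026 × 1.33^0.969 / 6.25^1.673 = 5.026 × 1.318 / 21.45 = 0.3088 d⁻¹.
k_r(26.6) = 0.3088 × 1.025^(26.6−20) = 0.3088 × 1.177 = 0.3635 d⁻¹.

k_r ≈ 0.364 d⁻¹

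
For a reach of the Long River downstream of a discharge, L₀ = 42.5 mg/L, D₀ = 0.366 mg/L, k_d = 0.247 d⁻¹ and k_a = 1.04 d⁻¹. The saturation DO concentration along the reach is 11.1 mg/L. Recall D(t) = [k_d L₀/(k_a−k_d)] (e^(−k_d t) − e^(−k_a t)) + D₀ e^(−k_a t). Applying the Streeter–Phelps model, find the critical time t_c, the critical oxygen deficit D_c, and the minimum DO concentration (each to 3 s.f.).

t_c ≈ 1.78 d; D_c ≈ 6.51 mg/L; min DO ≈ 4.59 mg/L

With k_a/k_d = 4.211 and 1 − D₀(k_a−k_d)/(k_d L₀) = 0.9724,
t_c = ln(4.211 × 0.9724) / (1.04 − 0.247) = ln(4.094) / 0.7930 = 1.410/0.7930 = 1.777 d.
D_c = (k_d/k_a) L₀ e^(−k_d t_c) = (0.247/1.04) × 42.5 × e^(−0.247×1.777) = 0.2375 × 42.5 × 0.6447 = 6.507 mg/L.
Minimum DO = C_s − D_c = 11.1 − 6.507 = 4.593 mg/L.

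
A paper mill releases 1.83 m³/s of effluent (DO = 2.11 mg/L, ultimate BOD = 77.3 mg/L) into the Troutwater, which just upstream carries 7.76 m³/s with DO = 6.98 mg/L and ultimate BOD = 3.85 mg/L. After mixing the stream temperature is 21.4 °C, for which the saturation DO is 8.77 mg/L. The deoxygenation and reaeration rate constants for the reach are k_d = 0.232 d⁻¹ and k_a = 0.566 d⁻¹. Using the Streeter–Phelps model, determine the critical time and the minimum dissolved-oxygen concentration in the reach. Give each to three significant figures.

t_c ≈ 1.93 d; minimum DO ≈ 4.09 mg/L

Mixed DO = (7.76×6.98 + 1.83×2.11)/(7.76+1.83) = 58.03/9.590 = 6.051 mg/L.
Mixed L₀ = (7.76×3.85 + 1.83×77.3)/(9.590) = 171.3/9.590 = 17.87 mg/L.
Initial deficit D₀ = C_s − DO₀ = 8.77 − 6.051 = 2.719 mg/L.
t_c = (1/0.3340) ln[(0.566/0.232)(1 − 2.719×0.3340/(0.232×17.87))] = 2.994 × ln(1.905) = 1.930 d.
D_c = (0.232/0.566) × 17.87 × e^(−0.232×1.930) = 0.4099 × 17.87 × 0.6391 = 4.680 mg/L.
Minimum DO = 8.77 − 4.680 = 4.090 mg/L.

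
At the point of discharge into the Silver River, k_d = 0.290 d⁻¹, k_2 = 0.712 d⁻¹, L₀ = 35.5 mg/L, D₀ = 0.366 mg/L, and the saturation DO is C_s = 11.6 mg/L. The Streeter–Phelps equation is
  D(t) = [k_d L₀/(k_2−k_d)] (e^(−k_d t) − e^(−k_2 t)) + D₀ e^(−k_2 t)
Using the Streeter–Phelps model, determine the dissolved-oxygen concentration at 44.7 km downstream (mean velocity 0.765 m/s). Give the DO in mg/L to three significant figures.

DO ≈ 6.40 mg/L

Travel time t = x/v = 44.7 km / (0.765 m/s) = 44700 m / 0.765 m/s = 58430 s = 0.6763 d.
k_d L₀/(k_2−k_d) = 0.290×35.5/(0.712−0.290) = 10.29/0.4220 = 24.40 mg/L.
e^(−k_d t) = e^(−0.290×0.6763) = 0.8219; e^(−k_2 t) = e^(−0.712×0.6763) = 0.6178.
D = 24.40 × (0.8219 − 0.6178) + 0.366 × 0.6178 = 4.978 + 0.2261 = 5.204 mg/L.
DO = C_s − D = 11.6 − 5.204 = 6.396 mg/L.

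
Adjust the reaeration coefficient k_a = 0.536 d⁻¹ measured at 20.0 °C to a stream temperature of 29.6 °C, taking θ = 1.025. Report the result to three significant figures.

k_a ≈ 0.679 d⁻¹

k_a(T₂) = k_a(T₁) · θ^(T₂−T₁) = 0.536 × 1.025^(29.6−20.0)
= 0.536 × 1.025^9.60 = 0.536 × 1.268 = 0.6794 d⁻¹.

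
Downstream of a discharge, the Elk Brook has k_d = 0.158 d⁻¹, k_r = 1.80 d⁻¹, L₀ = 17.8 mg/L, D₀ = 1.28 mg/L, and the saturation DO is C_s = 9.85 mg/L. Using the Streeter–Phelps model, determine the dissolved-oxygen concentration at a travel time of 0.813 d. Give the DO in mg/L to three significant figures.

k_d L₀/(k_r−k_d) = 0.158×17.8/(1.80−0.158) = 2.812/1.642 = 1.713 mg/L.
e^(−k_d t) = e^(−0.158×0.8130) = 0.8795; e^(−k_r t) = e^(−1.80×0.8130) = 0.2314.
D = 1.713 × (0.8795 − 0.2314) + 1.28 × 0.2314 = 1.110 + 0.2963 = 1.406 mg/L.
DO = C_s − D = 9.85 − 1.406 = 8.444 mg/L.

DO ≈ 8.44 mg/L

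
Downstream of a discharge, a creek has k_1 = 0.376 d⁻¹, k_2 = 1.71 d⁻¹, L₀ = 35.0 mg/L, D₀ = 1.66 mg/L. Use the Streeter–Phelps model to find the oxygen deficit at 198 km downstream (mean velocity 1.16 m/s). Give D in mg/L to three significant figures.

Travel time t = x/v = 198 km / (1.16 m/s) = 198000 m / 1.16 m/s = 170700 s = 1.976 d.
k_1 L₀/(k_2−k_1) = 0.376×35.0/(1.71−0.376) = 13.16/1.334 = 9.865 mg/L.
e^(−k_1 t) = e^(−0.376×1.976) = 0.4758; e^(−k_2 t) = e^(−1.71×1.976) = 0.03411.
D = 9.865 × (0.4758 − 0.03411) + 1.66 × 0.03411 = 4.357 + 0.05662 = 4.414 mg/L.

D ≈ 4.41 mg/L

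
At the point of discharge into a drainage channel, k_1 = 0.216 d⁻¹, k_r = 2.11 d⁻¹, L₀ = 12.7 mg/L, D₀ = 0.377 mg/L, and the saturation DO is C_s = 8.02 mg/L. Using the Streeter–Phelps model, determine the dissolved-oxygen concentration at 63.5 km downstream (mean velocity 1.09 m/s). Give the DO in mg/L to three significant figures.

DO ≈ 7.03 mg/L

Travel time t = x/v = 63.5 km / (1.09 m/s) = 63500 m / 1.09 m/s = 58260 s = 0.6743 d.
k_1 L₀/(k_r−k_1) = 0.216×12.7/(2.11−0.216) = 2.743/1.894 = 1.448 mg/L.
e^(−k_1 t) = e^(−0.216×0.6743) = 0.8645; e^(−k_r t) = e^(−2.11×0.6743) = 0.2411.
D = 1.448 × (0.8645 − 0.2411) + 0.377 × 0.2411 = 0.9029 + 0.09088 = 0.9938 mg/L.
DO = C_s − D = 8.02 − 0.9938 = 7.026 mg/L.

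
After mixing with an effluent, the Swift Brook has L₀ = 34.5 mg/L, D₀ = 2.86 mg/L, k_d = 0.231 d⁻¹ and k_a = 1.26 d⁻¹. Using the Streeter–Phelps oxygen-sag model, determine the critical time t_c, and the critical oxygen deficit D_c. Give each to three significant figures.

t_c = [1/(k_a−k_d)] ln[(k_a/k_d)(1 − D₀(k_a−k_d)/(k_d L₀))]
= [1/(1.26−0.231)] ln[(1.26/0.231)(1 − 2.86×1.029/(0.231×34.5))]
= (1/1.029) ln[5.455 × 0.6307] = 0.9718 × ln(3.440) = 0.9718 × 1.236 = 1.201 d.
L(t_c) = L₀ e^(−k_d t_c) = 34.5 × 0.7578 = 26.14 mg/L, and at the critical point k_a D_c = k_d L, so D_c = (0.231/1.26) × 26.14 = 4.793 mg/L.

t_c ≈ 1.20 d; D_c ≈ 4.79 mg/L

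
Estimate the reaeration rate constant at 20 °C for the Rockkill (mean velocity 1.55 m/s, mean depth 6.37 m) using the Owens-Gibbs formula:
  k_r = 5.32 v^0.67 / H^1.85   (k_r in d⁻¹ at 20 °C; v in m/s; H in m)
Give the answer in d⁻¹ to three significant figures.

k_r = 5.32 × 1.55^0.67 / 6.37^1.85 = 5.32 × 1.341 / 30.74 = 0.2322 d⁻¹.

k_r ≈ 0.232 d⁻¹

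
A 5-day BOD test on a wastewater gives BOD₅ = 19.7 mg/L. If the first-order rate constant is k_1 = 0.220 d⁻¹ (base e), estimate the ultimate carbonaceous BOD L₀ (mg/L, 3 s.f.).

BOD₅ = L₀(1 − e^(−5k_1)) ⇒ L₀ = BOD₅ / (1 − e^(−5×0.220))
= 19.7 / (1 − 0.3329) = 19.7 / 0.6671 = 29.53 mg/L.

L₀ ≈ 29.5 mg/L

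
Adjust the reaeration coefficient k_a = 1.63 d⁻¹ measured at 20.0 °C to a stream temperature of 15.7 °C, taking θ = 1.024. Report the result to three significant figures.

k_a ≈ 1.47 d⁻¹

k_a(T₂) = k_a(T₁) · θ^(T₂−T₁) = 1.63 × 1.024^(15.7−20.0)
= 1.63 × 1.024^-4.30 = 1.63 × 0.9030 = 1.472 d⁻¹.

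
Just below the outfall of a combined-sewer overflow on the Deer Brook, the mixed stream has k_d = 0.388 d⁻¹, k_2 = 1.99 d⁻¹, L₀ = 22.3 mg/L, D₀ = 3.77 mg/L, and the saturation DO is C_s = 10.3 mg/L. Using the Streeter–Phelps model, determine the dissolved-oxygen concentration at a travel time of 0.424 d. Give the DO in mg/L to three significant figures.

k_d L₀/(k_2−k_d) = 0.388×22.3/(1.99−0.388) = 8.652/1.602 = 5.401 mg/L.
e^(−k_d t) = e^(−0.388×0.4240) = 0.8483; e^(−k_2 t) = e^(−1.99×0.4240) = 0.4301.
D = 5.401 × (0.8483 − 0.4301) + 3.77 × 0.4301 = 2.259 + 1.621 = 3.880 mg/L.
DO = C_s − D = 10.3 − 3.880 = 6.420 mg/L.

DO ≈ 6.42 mg/L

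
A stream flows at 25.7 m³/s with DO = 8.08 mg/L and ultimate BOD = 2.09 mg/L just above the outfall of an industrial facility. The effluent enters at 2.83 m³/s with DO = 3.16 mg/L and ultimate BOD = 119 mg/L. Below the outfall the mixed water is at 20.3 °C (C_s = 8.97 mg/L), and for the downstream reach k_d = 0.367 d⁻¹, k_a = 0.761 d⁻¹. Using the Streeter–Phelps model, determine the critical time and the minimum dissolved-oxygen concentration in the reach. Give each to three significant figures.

Mixed DO = (25.7×8.08 + 2.83×3.16)/(25.7+2.83) = 216.6/28.53 = 7.592 mg/L.
Mixed L₀ = (25.7×2.09 + 2.83×119)/(28.53) = 390.5/28.53 = 13.69 mg/L.
Initial deficit D₀ = C_s − DO₀ = 8.97 − 7.592 = 1.378 mg/L.
t_c = (1/0.3940) ln[(0.761/0.367)(1 − 1.378×0.3940/(0.367×13.69))] = 2.538 × ln(1.849) = 1.561 d.
D_c = (0.367/0.761) × 13.69 × e^(−0.367×1.561) = 0.4823 × 13.69 × 0.5640 = 3.723 mg/L.
Minimum DO = 8.97 − 3.723 = 5.247 mg/L.

t_c ≈ 1.56 d; minimum DO ≈ 5.25 mg/L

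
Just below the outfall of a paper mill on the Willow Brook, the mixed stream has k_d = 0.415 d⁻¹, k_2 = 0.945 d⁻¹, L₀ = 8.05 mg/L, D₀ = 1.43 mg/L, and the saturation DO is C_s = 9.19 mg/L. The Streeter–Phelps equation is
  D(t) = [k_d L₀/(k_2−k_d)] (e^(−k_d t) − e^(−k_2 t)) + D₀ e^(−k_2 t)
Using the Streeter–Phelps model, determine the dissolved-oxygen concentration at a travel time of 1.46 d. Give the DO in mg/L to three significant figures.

DO ≈ 6.98 mg/L

k_d L₀/(k_2−k_d) = 0.415×8.05/(0.945−0.415) = 3.341/0.5300 = 6.303 mg/L.
e^(−k_d t) = e^(−0.415×1.460) = 0.5456; e^(−k_2 t) = e^(−0.945×1.460) = 0.2517.
D = 6.303 × (0.5456 − 0.2517) + 1.43 × 0.2517 = 1.853 + 0.3599 = 2.213 mg/L.
DO = C_s − D = 9.19 − 2.213 = 6.977 mg/L.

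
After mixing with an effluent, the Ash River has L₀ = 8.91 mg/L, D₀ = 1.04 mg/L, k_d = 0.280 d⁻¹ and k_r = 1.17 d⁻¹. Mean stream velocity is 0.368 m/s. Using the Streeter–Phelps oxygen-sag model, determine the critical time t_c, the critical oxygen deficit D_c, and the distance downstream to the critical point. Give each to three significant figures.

t_c = [1/(k_r−k_d)] ln[(k_r/k_d)(1 − D₀(k_r−k_d)/(k_d L₀))]
= [1/(1.17−0.280)] ln[(1.17/0.280)(1 − 1.04×0.8900/(0.280×8.91))]
= (1/0.8900) ln[4.179 × 0.6290] = 1.124 × ln(2.628) = 1.124 × 0.9663 = 1.086 d.
L(t_c) = L₀ e^(−k_d t_c) = 8.91 × 0.7379 = 6.574 mg/L, and at the critical point k_r D_c = k_d L, so D_c = (0.280/1.17) × 6.574 = 1.573 mg/L.
x_c = v t_c = 0.368 m/s × 1.086 d × 86400 s/d = 34520 m ≈ 34.5 km.

t_c ≈ 1.09 d; D_c ≈ 1.57 mg/L; x_c ≈ 34.5 km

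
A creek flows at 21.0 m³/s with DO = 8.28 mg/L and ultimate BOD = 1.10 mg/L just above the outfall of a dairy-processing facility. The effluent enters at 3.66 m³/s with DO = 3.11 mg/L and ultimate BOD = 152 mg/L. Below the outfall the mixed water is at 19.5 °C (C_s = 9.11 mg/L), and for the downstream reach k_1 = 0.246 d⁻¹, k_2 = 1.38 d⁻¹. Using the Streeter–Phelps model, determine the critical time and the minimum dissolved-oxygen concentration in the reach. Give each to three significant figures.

Mixed DO = (21.0×8.28 + 3.66×3.11)/(21.0+3.66) = 185.3/24.66 = 7.513 mg/L.
Mixed L₀ = (21.0×1.10 + 3.66×152)/(24.66) = 579.4/24.66 = 23.50 mg/L.
Initial deficit D₀ = C_s − DO₀ = 9.11 − 7.513 = 1.597 mg/L.
t_c = (1/1.134) ln[(1.38/0.246)(1 − 1.597×1.134/(0.246×23.50))] = 0.8818 × ln(3.852) = 1.189 d.
D_c = (0.246/1.38) × 23.50 × e^(−0.246×1.189) = 0.1783 × 23.50 × 0.7464 = 3.126 mg/L.
Minimum DO = 9.11 − 3.126 = 5.984 mg/L.

t_c ≈ 1.19 d; minimum DO ≈ 5.98 mg/L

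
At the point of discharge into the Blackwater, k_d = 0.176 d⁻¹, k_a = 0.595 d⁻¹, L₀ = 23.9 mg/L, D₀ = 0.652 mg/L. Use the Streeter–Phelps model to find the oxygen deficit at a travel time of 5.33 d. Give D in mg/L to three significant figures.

D ≈ 3.54 mg/L

k_d L₀/(k_a−k_d) = 0.176×23.9/(0.595−0.176) = 4.206/0.4190 = 10.04 mg/L.
e^(−k_d t) = e^(−0.176×5.330) = 0.3914; e^(−k_a t) = e^(−0.595×5.330) = 0.04195.
D = 10.04 × (0.3914 − 0.04195) + 0.652 × 0.04195 = 3.508 + 0.02735 = 3.535 mg/L.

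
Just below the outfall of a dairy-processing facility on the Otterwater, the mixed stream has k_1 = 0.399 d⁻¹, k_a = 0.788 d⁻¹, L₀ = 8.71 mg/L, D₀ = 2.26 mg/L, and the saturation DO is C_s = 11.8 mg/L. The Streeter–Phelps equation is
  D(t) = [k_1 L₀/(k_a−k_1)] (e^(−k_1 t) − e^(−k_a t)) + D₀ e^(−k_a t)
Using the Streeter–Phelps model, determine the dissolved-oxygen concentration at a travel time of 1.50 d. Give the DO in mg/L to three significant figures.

k_1 L₀/(k_a−k_1) = 0.399×8.71/(0.788−0.399) = 3.475/0.3890 = 8.934 mg/L.
e^(−k_1 t) = e^(−0.399×1.500) = 0.5496; e^(−k_a t) = e^(−0.788×1.500) = 0.3067.
D = 8.934 × (0.5496 − 0.3067) + 2.26 × 0.3067 = 2.171 + 0.6931 = 2.864 mg/L.
DO = C_s − D = 11.8 − 2.864 = 8.936 mg/L.

DO ≈ 8.94 mg/L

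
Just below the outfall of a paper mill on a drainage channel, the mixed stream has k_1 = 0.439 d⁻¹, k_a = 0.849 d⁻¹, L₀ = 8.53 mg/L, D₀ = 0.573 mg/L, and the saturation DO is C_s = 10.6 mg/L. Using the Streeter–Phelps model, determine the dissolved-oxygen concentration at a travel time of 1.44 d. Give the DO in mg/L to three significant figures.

DO ≈ 8.27 mg/L

k_1 L₀/(k_a−k_1) = 0.439×8.53/(0.849−0.439) = 3.745/0.4100 = 9.133 mg/L.
e^(−k_1 t) = e^(−0.439×1.440) = 0.5314; e^(−k_a t) = e^(−0.849×1.440) = 0.2945.
D = 9.133 × (0.5314 − 0.2945) + 0.573 × 0.2945 = 2.164 + 0.1687 = 2.333 mg/L.
DO = C_s − D = 10.6 − 2.333 = 8.267 mg/L.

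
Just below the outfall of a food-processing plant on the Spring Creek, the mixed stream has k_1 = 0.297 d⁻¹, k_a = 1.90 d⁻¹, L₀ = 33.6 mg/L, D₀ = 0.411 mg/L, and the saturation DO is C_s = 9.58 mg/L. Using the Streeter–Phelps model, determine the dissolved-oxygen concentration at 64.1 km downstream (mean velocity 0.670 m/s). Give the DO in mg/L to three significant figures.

DO ≈ 5.81 mg/L

Travel time t = x/v = 64.1 km / (0.670 m/s) = 64100 m / 0.670 m/s = 95670 s = 1.107 d.
k_1 L₀/(k_a−k_1) = 0.297×33.6/(1.90−0.297) = 9.979/1.603 = 6.225 mg/L.
e^(−k_1 t) = e^(−0.297×1.107) = 0.7197; e^(−k_a t) = e^(−1.90×1.107) = 0.1220.
D = 6.225 × (0.7197 − 0.1220) + 0.411 × 0.1220 = 3.721 + 0.05013 = 3.771 mg/L.
DO = C_s − D = 9.58 − 3.771 = 5.809 mg/L.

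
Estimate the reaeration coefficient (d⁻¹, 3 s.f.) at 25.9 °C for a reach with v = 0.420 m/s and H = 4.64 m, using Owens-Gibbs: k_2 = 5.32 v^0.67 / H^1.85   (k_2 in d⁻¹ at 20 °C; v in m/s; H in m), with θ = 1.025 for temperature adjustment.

k_2 ≈ 0.201 d⁻¹

k_2(20) = 5.32 × 0.420^0.67 / 4.64^1.85 = 5.32 × 0.5592 / 17.10 = 0.1740 d⁻¹.
k_2(25.9) = 0.1740 × 1.025^(25.9−20) = 0.1740 × 1.157 = 0.2012 d⁻¹.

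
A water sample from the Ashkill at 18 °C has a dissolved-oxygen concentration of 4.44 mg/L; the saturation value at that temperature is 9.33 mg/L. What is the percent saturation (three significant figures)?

% saturation = C/C_s × 100 = 4.44/9.33 × 100 = 47.6 %.

47.6 % saturation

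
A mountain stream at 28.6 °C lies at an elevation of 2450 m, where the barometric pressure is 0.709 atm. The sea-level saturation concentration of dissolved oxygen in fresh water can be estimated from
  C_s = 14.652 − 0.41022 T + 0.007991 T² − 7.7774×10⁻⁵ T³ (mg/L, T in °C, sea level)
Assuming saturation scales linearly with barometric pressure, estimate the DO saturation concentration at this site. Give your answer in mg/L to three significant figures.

At sea level: C_s = 14.652 − 0.41022×28.6 + 0.007991×28.6² − 7.7774×10⁻⁵×28.6³ = 7.637 mg/L.
Pressure correction: C_s' = 7.637 × 0.709 = 5.414 mg/L.

C_s ≈ 5.41 mg/L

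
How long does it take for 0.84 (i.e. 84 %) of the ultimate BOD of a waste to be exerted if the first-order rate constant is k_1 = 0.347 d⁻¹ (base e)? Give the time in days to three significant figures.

t ≈ 5.28 d

y/L₀ = 1 − e^(−k_1 t) = 0.84 ⇒ e^(−k_1 t) = 0.160
t = −ln(0.160) / 0.347 = 1.833 / 0.347 = 5.281 d.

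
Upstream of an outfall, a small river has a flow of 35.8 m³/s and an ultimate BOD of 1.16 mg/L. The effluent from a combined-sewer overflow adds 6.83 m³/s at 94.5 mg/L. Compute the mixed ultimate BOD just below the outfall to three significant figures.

16.1 mg/L

Flow-weighted mixing: C = (Q_r C_r + Q_w C_w)/(Q_r + Q_w)
= (35.8×1.16 + 6.83×94.5)/(35.8 + 6.83) = 687.0/42.63 = 16.11 mg/L.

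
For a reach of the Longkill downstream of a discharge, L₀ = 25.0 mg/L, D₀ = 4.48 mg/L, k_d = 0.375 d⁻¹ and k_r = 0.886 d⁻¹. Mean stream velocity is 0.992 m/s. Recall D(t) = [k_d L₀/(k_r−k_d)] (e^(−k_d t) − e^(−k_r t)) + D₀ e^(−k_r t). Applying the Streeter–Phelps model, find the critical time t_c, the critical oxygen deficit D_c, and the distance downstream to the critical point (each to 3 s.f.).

t_c ≈ 1.13 d; D_c ≈ 6.91 mg/L; x_c ≈ 97.3 km

With k_r/k_d = 2.363 and 1 − D₀(k_r−k_d)/(k_d L₀) = 0.7558,
t_c = ln(2.363 × 0.7558) / (0.886 − 0.375) = ln(1.786) / 0.5110 = 0.5798/0.5110 = 1.135 d.
D_c = (k_d/k_r) L₀ e^(−k_d t_c) = (0.375/0.886) × 25.0 × e^(−0.375×1.135) = 0.4233 × 25.0 × 0.6534 = 6.914 mg/L.
x_c = v t_c = 0.992 m/s × 1.135 d × 86400 s/d = 97250 m ≈ 97.3 km.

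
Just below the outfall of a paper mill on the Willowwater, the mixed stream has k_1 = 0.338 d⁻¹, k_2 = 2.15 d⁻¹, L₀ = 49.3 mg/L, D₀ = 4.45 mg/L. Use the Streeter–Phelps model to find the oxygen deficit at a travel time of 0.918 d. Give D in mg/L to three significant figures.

D ≈ 6.08 mg/L

k_1 L₀/(k_2−k_1) = 0.338×49.3/(2.15−0.338) = 16.66/1.812 = 9.196 mg/L.
e^(−k_1 t) = e^(−0.338×0.9180) = 0.7332; e^(−k_2 t) = e^(−2.15×0.9180) = 0.1389.
D = 9.196 × (0.7332 − 0.1389) + 4.45 × 0.1389 = 5.465 + 0.6183 = 6.084 mg/L.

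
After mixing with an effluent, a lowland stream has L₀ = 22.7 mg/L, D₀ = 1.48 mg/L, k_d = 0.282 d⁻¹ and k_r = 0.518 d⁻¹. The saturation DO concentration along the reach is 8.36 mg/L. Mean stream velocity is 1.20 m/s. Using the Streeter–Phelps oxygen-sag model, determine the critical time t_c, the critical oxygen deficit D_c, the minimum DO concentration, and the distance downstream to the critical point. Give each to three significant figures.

At the critical point dD/dt = 0, so k_d L₀ e^(−k_d t) = k_r D. Substituting D(t) from the Streeter–Phelps equation and solving for t gives
t_c = ln[(k_r/k_d)(1 − D₀(k_r−k_d)/(k_d L₀))] / (k_r−k_d).
Here k_r−k_d = 0.2360 d⁻¹ and 1 − D₀(k_r−k_d)/(k_d L₀) = 1 − 1.48×0.2360/(0.282×22.7) = 0.9454, so
t_c = ln(1.837 × 0.9454) / 0.2360 = 0.5520 / 0.2360 = 2.339 d.
D_c = (k_d/k_r) L₀ e^(−k_d t_c) = (0.282/0.518) × 22.7 × e^(−0.282×2.339) = 0.5444 × 22.7 × 0.5171 = 6.390 mg/L.
Minimum DO = C_s − D_c = 8.36 − 6.390 = 1.970 mg/L.
x_c = v t_c = 1.20 m/s × 2.339 d × 86400 s/d = 242500 m ≈ 242 km.

t_c ≈ 2.34 d; D_c ≈ 6.39 mg/L; min DO ≈ 1.97 mg/L; x_c ≈ 242 km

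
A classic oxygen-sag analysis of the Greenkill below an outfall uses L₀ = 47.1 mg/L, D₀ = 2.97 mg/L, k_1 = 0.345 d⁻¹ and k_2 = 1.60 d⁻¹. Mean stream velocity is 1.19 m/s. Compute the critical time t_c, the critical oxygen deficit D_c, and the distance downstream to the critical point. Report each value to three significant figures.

With k_2/k_1 = 4.638 and 1 − D₀(k_2−k_1)/(k_1 L₀) = 0.7706,
t_c = ln(4.638 × 0.7706) / (1.60 − 0.345) = ln(3.574) / 1.255 = 1.274/1.255 = 1.015 d.
D_c = (k_1/k_2) L₀ e^(−k_1 t_c) = (0.345/1.60) × 47.1 × e^(−0.345×1.015) = 0.2156 × 47.1 × 0.7046 = 7.156 mg/L.
x_c = v t_c = 1.19 m/s × 1.015 d × 86400 s/d = 104300 m ≈ 104 km.

t_c ≈ 1.01 d; D_c ≈ 7.16 mg/L; x_c ≈ 104 km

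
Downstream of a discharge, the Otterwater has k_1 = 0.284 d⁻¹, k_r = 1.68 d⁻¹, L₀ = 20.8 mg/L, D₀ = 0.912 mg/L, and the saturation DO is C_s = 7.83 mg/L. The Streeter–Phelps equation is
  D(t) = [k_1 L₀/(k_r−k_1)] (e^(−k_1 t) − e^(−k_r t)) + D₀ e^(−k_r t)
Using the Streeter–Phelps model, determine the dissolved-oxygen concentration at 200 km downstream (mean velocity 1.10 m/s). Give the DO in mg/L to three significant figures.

DO ≈ 5.60 mg/L

Travel time t = x/v = 200 km / (1.10 m/s) = 200000 m / 1.10 m/s = 181800 s = 2.104 d.
k_1 L₀/(k_r−k_1) = 0.284×20.8/(1.68−0.284) = 5.907/1.396 = 4.232 mg/L.
e^(−k_1 t) = e^(−0.284×2.104) = 0.5501; e^(−k_r t) = e^(−1.68×2.104) = 0.02915.
D = 4.232 × (0.5501 − 0.02915) + 0.912 × 0.02915 = 2.204 + 0.02658 = 2.231 mg/L.
DO = C_s − D = 7.83 − 2.231 = 5.599 mg/L.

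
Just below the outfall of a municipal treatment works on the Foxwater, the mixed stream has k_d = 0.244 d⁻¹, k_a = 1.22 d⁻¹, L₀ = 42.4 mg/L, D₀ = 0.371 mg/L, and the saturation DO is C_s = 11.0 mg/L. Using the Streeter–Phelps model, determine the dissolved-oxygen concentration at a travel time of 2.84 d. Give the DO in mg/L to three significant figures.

k_d L₀/(k_a−k_d) = 0.244×42.4/(1.22−0.244) = 10.35/0.9760 = 10.60 mg/L.
e^(−k_d t) = e^(−0.244×2.840) = 0.5001; e^(−k_a t) = e^(−1.22×2.840) = 0.03128.
D = 10.60 × (0.5001 − 0.03128) + 0.371 × 0.03128 = 4.969 + 0.01160 = 4.981 mg/L.
DO = C_s − D = 11.0 − 4.981 = 6.019 mg/L.

DO ≈ 6.02 mg/L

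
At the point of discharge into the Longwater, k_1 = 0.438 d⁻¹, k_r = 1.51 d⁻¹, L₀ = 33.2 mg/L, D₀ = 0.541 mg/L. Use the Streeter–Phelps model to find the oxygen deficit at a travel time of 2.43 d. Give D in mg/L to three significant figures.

k_1 L₀/(k_r−k_1) = 0.438×33.2/(1.51−0.438) = 14.54/1.072 = 13.56 mg/L.
e^(−k_1 t) = e^(−0.438×2.430) = 0.3450; e^(−k_r t) = e^(−1.51×2.430) = 0.02549.
D = 13.56 × (0.3450 − 0.02549) + 0.541 × 0.02549 = 4.333 + 0.01379 = 4.347 mg/L.

D ≈ 4.35 mg/L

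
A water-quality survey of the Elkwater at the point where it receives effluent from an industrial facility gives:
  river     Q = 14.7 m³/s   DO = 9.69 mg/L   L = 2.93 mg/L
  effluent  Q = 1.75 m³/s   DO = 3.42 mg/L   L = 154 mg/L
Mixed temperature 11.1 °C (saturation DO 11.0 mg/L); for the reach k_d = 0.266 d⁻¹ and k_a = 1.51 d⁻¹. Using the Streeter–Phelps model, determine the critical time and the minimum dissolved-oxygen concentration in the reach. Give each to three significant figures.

t_c ≈ 0.860 d; minimum DO ≈ 8.34 mg/L

Mixed DO = (14.7×9.69 + 1.75×3.42)/(14.7+1.75) = 148.4/16.45 = 9.023 mg/L.
Mixed L₀ = (14.7×2.93 + 1.75×154)/(16.45) = 312.6/16.45 = 19.00 mg/L.
Initial deficit D₀ = C_s − DO₀ = 11.0 − 9.023 = 1.977 mg/L.
t_c = (1/1.244) ln[(1.51/0.266)(1 − 1.977×1.244/(0.266×19.00))] = 0.8039 × ln(2.914) = 0.8599 d.
D_c = (0.266/1.51) × 19.00 × e^(−0.266×0.8599) = 0.1762 × 19.00 × 0.7955 = 2.663 mg/L.
Minimum DO = 11.0 − 2.663 = 8.337 mg/L.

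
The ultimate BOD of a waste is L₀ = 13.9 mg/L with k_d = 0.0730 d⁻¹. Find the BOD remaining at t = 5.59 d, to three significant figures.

L ≈ 9.24 mg/L

L_t = L₀ e^(−k_d t) = 13.9 × e^(−0.0730×5.59) = 13.9 × 0.6649 = 9.243 mg/L.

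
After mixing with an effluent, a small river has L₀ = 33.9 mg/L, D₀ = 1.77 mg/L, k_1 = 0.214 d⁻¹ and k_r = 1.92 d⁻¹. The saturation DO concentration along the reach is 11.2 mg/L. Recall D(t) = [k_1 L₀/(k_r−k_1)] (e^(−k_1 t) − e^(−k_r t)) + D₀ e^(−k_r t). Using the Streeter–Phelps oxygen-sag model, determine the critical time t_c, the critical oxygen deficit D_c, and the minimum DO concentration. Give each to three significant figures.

t_c ≈ 0.971 d; D_c ≈ 3.07 mg/L; min DO ≈ 8.13 mg/L

t_c = [1/(k_r−k_1)] ln[(k_r/k_1)(1 − D₀(k_r−k_1)/(k_1 L₀))]
= [1/(1.92−0.214)] ln[(1.92/0.214)(1 − 1.77×1.706/(0.214×33.9))]
= (1/1.706) ln[8.972 × 0.5838] = 0.5862 × ln(5.238) = 0.5862 × 1.656 = 0.9706 d.
D_c = (k_1/k_r) L₀ e^(−k_1 t_c) = (0.214/1.92) × 33.9 × e^(−0.214×0.9706) = 0.1115 × 33.9 × 0.8124 = 3.070 mg/L.
Minimum DO = C_s − D_c = 11.2 − 3.070 = 8.130 mg/L.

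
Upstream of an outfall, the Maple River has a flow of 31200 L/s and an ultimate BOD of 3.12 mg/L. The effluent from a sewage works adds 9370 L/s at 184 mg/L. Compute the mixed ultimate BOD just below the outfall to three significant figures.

Flow-weighted mixing: C = (Q_r C_r + Q_w C_w)/(Q_r + Q_w)
= (31200×3.12 + 9370×184)/(31200 + 9370) = 1.821×10^6/40570 = 44.90 mg/L.

44.9 mg/L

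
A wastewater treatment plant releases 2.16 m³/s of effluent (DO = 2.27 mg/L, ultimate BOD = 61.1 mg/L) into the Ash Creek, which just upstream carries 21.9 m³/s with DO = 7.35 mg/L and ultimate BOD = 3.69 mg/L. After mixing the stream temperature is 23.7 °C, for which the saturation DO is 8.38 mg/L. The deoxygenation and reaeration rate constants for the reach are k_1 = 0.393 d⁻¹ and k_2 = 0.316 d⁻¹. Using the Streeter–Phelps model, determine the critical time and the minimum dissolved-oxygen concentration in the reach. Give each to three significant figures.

t_c ≈ 2.41 d; minimum DO ≈ 4.12 mg/L

Mixed DO = (21.9×7.35 + 2.16×2.27)/(21.9+2.16) = 165.9/24.06 = 6.894 mg/L.
Mixed L₀ = (21.9×3.69 + 2.16×61.1)/(24.06) = 212.8/24.06 = 8.844 mg/L.
Initial deficit D₀ = C_s − DO₀ = 8.38 − 6.894 = 1.486 mg/L.
t_c = (1/-0.07700) ln[(0.316/0.393)(1 − 1.486×-0.07700/(0.393×8.844))] = -12.99 × ln(0.8305) = 2.411 d.
D_c = (0.393/0.316) × 8.844 × e^(−0.393×2.411) = 1.244 × 8.844 × 0.3876 = 4.264 mg/L.
Minimum DO = 8.38 − 4.264 = 4.116 mg/L.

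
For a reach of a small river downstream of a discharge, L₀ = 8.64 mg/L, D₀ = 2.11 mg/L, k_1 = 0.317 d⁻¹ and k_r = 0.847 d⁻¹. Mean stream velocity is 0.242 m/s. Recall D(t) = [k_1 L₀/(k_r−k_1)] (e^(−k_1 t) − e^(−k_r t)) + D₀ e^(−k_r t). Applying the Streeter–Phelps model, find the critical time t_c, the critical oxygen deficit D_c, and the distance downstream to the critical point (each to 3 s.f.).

t_c ≈ 0.864 d; D_c ≈ 2.46 mg/L; x_c ≈ 18.1 km

With k_r/k_1 = 2.672 and 1 − D₀(k_r−k_1)/(k_1 L₀) = 0.5917,
t_c = ln(2.672 × 0.5917) / (0.847 − 0.317) = ln(1.581) / 0.5300 = 0.4580/0.5300 = 0.8642 d.
L(t_c) = L₀ e^(−k_1 t_c) = 8.64 × 0.7604 = 6.570 mg/L, and at the critical point k_r D_c = k_1 L, so D_c = (0.317/0.847) × 6.570 = 2.459 mg/L.
x_c = v t_c = 0.242 m/s × 0.8642 d × 86400 s/d = 18070 m ≈ 18.1 km.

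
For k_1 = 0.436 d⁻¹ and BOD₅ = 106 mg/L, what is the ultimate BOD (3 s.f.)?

L₀ ≈ 120 mg/L

BOD₅ = L₀(1 − e^(−5k_1)) ⇒ L₀ = BOD₅ / (1 − e^(−5×0.436))
= 106 / (1 − 0.1130) = 106 / 0.8870 = 119.5 mg/L.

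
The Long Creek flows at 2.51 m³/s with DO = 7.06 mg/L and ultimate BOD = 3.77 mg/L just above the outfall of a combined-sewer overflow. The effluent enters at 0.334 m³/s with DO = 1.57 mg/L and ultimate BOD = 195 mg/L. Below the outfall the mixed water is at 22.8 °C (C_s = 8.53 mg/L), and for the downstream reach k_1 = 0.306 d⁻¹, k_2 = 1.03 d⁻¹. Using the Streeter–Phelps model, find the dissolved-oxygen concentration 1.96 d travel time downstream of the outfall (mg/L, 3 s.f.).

DO ≈ 3.64 mg/L

Mixed DO = (2.51×7.06 + 0.334×1.57)/(2.51+0.334) = 18.24/2.844 = 6.415 mg/L.
Mixed L₀ = (2.51×3.77 + 0.334×195)/(2.844) = 74.59/2.844 = 26.23 mg/L.
Initial deficit D₀ = C_s − DO₀ = 8.53 − 6.415 = 2.115 mg/L.
D(1.96) = [0.306×26.23/(1.03−0.306)](e^(−0.306×1.96) − e^(−1.03×1.96)) + 2.115 e^(−1.03×1.96)
= 11.09 × (0.5489 − 0.1328) + 2.115 × 0.1328 = 4.894 mg/L.
DO = 8.53 − 4.894 = 3.636 mg/L.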